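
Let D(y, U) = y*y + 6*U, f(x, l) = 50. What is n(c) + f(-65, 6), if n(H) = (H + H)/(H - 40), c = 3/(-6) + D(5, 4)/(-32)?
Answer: 13476/269 ≈ 50.097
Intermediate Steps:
D(y, U) = y² + 6*U
c = -65/32 (c = 3/(-6) + (5² + 6*4)/(-32) = 3*(-⅙) + (25 + 24)*(-1/32) = -½ + 49*(-1/32) = -½ - 49/32 = -65/32 ≈ -2.0313)
n(H) = 2*H/(-40 + H) (n(H) = (2*H)/(-40 + H) = 2*H/(-40 + H))
n(c) + f(-65, 6) = 2*(-65/32)/(-40 - 65/32) + 50 = 2*(-65/32)/(-1345/32) + 50 = 2*(-65/32)*(-32/1345) + 50 = 26/269 + 50 = 13476/269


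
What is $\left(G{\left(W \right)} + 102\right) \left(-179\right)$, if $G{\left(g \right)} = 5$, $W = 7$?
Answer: $-19153$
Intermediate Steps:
$\left(G{\left(W \right)} + 102\right) \left(-179\right) = \left(5 + 102\right) \left(-179\right) = 107 \left(-179\right) = -19153$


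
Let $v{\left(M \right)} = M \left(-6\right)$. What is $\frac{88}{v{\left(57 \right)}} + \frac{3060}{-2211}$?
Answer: $- \frac{206848}{126027} \approx -1.6413$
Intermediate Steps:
$v{\left(M \right)} = - 6 M$
$\frac{88}{v{\left(57 \right)}} + \frac{3060}{-2211} = \frac{88}{\left(-6\right) 57} + \frac{3060}{-2211} = \frac{88}{-342} + 3060 \left(- \frac{1}{2211}\right) = 88 \left(- \frac{1}{342}\right) - \frac{1020}{737} = - \frac{44}{171} - \frac{1020}{737} = - \frac{206848}{126027}$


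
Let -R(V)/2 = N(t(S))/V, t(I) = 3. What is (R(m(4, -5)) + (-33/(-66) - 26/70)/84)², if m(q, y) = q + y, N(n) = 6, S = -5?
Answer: 553331529/3841600 ≈ 144.04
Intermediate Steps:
R(V) = -12/V
(R(m(4, -5)) + (-33/(-66) - 26/70)/84)² = (-12/(4 - 5) + (-33/(-66) - 26/70)/84)² = (-12/(-1) + (-33*(-1/66) - 26*1/70)*(1/84))² = (-12*(-1) + (½ - 13/35)*(1/84))² = (12 + (9/70)*(1/84))² = (12 + 3/1960)² = (23523/1960)² = 553331529/3841600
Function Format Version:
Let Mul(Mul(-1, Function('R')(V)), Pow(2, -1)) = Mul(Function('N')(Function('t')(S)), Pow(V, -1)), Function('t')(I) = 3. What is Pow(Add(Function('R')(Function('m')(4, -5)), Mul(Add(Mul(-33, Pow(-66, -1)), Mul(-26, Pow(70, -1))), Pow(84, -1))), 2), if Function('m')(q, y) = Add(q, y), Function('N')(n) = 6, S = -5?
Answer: Rational(553331529, 3841600) ≈ 144.04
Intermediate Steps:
Function('R')(V) = Mul(-12, Pow(V, -1)) (Function('R')(V) = Mul(-2, Mul(6, Pow(V, -1))) = Mul(-12, Pow(V, -1)))
Pow(Add(Function('R')(Function('m')(4, -5)), Mul(Add(Mul(-33, Pow(-66, -1)), Mul(-26, Pow(70, -1))), Pow(84, -1))), 2) = Pow(Add(Mul(-12, Pow(Add(4, -5), -1)), Mul(Add(Mul(-33, Pow(-66, -1)), Mul(-26, Pow(70, -1))), Pow(84, -1))), 2) = Pow(Add(Mul(-12, Pow(-1, -1)), Mul(Add(Mul(-33, Rational(-1, 66)), Mul(-26, Rational(1, 70))), Rational(1, 84))), 2) = Pow(Add(Mul(-12, -1), Mul(Add(Rational(1, 2), Rational(-13, 35)), Rational(1, 84))), 2) = Pow(Add(12, Mul(Rational(9, 70), Rational(1, 84))), 2) = Pow(Add(12, Rational(3, 1960)), 2) = Pow(Rational(23523, 1960), 2) = Rational(553331529, 3841600)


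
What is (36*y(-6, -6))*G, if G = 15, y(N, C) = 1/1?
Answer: 540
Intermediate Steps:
y(N, C) = 1
(36*y(-6, -6))*G = (36*1)*15 = 36*15 = 540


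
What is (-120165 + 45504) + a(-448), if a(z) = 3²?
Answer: -74652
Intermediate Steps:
a(z) = 9
(-120165 + 45504) + a(-448) = (-120165 + 45504) + 9 = -74661 + 9 = -74652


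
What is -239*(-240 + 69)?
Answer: 40869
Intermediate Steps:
-239*(-240 + 69) = -239*(-171) = 40869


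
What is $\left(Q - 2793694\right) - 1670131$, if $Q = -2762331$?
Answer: $-7226156$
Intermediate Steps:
$\left(Q - 2793694\right) - 1670131 = \left(-2762331 - 2793694\right) - 1670131 = -5556025 - 1670131 = -7226156$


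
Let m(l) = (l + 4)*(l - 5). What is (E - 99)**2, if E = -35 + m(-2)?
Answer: 21904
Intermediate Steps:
m(l) = (-5 + l)*(4 + l) (m(l) = (4 + l)*(-5 + l) = (-5 + l)*(4 + l))
E = -49 (E = -35 + (-20 + (-2)**2 - 1*(-2)) = -35 + (-20 + 4 + 2) = -35 - 14 = -49)
(E - 99)**2 = (-49 - 99)**2 = (-148)**2 = 21904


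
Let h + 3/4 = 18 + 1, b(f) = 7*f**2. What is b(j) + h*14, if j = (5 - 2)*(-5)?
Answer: 3661/2 ≈ 1830.5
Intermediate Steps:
j = -15 (j = 3*(-5) = -15)
h = 73/4 (h = -3/4 + (18 + 1) = -3/4 + 19 = 73/4 ≈ 18.250)
b(j) + h*14 = 7*(-15)**2 + (73/4)*14 = 7*225 + 511/2 = 1575 + 511/2 = 3661/2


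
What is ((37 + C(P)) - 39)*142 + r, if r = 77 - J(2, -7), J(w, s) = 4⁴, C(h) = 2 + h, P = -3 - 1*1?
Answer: -747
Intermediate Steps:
P = -4 (P = -3 - 1 = -4)
J(w, s) = 256
r = -179 (r = 77 - 1*256 = 77 - 256 = -179)
((37 + C(P)) - 39)*142 + r = ((37 + (2 - 4)) - 39)*142 - 179 = ((37 - 2) - 39)*142 - 179 = (35 - 39)*142 - 179 = -4*142 - 179 = -568 - 179 = -747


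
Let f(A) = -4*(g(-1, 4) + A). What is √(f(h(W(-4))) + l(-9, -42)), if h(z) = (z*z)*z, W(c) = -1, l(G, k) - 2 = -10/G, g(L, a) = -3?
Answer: 2*√43/3 ≈ 4.3716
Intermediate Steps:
l(G, k) = 2 - 10/G
h(z) = z³ (h(z) = z²*z = z³)
f(A) = 12 - 4*A (f(A) = -4*(-3 + A) = 12 - 4*A)
√(f(h(W(-4))) + l(-9, -42)) = √((12 - 4*(-1)³) + (2 - 10/(-9))) = √((12 - 4*(-1)) + (2 - 10*(-⅑))) = √((12 + 4) + (2 + 10/9)) = √(16 + 28/9) = √(172/9) = 2*√43/3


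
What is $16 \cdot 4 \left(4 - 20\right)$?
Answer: $-1024$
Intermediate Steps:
$16 \cdot 4 \left(4 - 20\right) = 16 \cdot 4 \left(-16\right) = 16 \left(-64\right) = -1024$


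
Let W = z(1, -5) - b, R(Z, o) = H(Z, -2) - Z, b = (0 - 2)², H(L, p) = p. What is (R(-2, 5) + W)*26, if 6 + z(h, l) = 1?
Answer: -234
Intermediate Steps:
z(h, l) = -5 (z(h, l) = -6 + 1 = -5)
b = 4 (b = (-2)² = 4)
R(Z, o) = -2 - Z
W = -9 (W = -5 - 1*4 = -5 - 4 = -9)
(R(-2, 5) + W)*26 = ((-2 - 1*(-2)) - 9)*26 = ((-2 + 2) - 9)*26 = (0 - 9)*26 = -9*26 = -234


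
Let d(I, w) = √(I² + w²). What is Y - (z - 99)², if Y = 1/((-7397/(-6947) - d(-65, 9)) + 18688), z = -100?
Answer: -667529609622152779384/16856382680338935 + 48260809*√4306/16856382680338935 ≈ -39601.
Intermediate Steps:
Y = 1/(129832933/6947 - √4306) (Y = 1/((-7397/(-6947) - √((-65)² + 9²)) + 18688) = 1/((-7397*(-1/6947) - √(4225 + 81)) + 18688) = 1/((7397/6947 - √4306) + 18688) = 1/(129832933/6947 - √4306) ≈ 5.3696e-5)
Y - (z - 99)² = (901949385551/16856382680338935 + 48260809*√4306/16856382680338935) - (-100 - 99)² = (901949385551/16856382680338935 + 48260809*√4306/16856382680338935) - 1*(-199)² = (901949385551/16856382680338935 + 48260809*√4306/16856382680338935) - 1*39601 = (901949385551/16856382680338935 + 48260809*√4306/16856382680338935) - 39601 = -667529609622152779384/16856382680338935 + 48260809*√4306/16856382680338935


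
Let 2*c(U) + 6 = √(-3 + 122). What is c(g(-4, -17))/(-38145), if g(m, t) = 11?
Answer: 1/12715 - √119/76290 ≈ -6.4343e-5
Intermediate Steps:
c(U) = -3 + √119/2 (c(U) = -3 + √(-3 + 122)/2 = -3 + √119/2)
c(g(-4, -17))/(-38145) = (-3 + √119/2)/(-38145) = (-3 + √119/2)*(-1/38145) = 1/12715 - √119/76290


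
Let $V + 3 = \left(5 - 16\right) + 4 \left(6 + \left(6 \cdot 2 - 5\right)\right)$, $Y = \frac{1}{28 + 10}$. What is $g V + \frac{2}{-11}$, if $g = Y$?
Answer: $\frac{9}{11} \approx 0.81818$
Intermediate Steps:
$Y = \frac{1}{38} \approx 0.026316$
$g = \frac{1}{38} \approx 0.026316$
$V = 38$ ($V = -3 + \left(\left(5 - 16\right) + 4 \left(6 + \left(6 \cdot 2 - 5\right)\right)\right) = -3 - \left(11 - 4 \left(6 + \left(12 - 5\right)\right)\right) = -3 - \left(11 - 4 \left(6 + 7\right)\right) = -3 + \left(-11 + 4 \cdot 13\right) = -3 + \left(-11 + 52\right) = -3 + 41 = 38$)
$g V + \frac{2}{-11} = \frac{1}{38} \cdot 38 + \frac{2}{-11} = 1 + 2 \left(- \frac{1}{11}\right) = 1 - \frac{2}{11} = \frac{9}{11}$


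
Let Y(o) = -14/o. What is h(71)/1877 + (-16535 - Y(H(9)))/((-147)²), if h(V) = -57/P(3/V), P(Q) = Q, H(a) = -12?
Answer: -361133555/243360558 ≈ -1.4839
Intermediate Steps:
h(V) = -19*V (h(V) = -57*V/3 = -19*V)
h(71)/1877 + (-16535 - Y(H(9)))/((-147)²) = -19*71/1877 + (-16535 - (-14)/(-12))/((-147)²) = -1349*1/1877 + (-16535 - (-14)*(-1)/12)/21609 = -1349/1877 + (-16535 - 1*7/6)*(1/21609) = -1349/1877 + (-16535 - 7/6)*(1/21609) = -1349/1877 - 99217/6*1/21609 = -1349/1877 - 99217/129654 = -361133555/243360558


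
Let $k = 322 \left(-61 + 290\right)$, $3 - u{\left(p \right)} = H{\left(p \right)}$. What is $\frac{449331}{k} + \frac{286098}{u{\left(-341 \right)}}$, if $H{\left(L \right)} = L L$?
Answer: $\frac{15575507847}{4287053582} \approx 3.6331$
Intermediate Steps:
$H{\left(L \right)} = L^{2}$
$u{\left(p \right)} = 3 - p^{2}$
$k = 73738$ ($k = 322 \cdot 229 = 73738$)
$\frac{449331}{k} + \frac{286098}{u{\left(-341 \right)}} = \frac{449331}{73738} + \frac{286098}{3 - \left(-341\right)^{2}} = 449331 \cdot \frac{1}{73738} + \frac{286098}{3 - 116281} = \frac{449331}{73738} + \frac{286098}{3 - 116281} = \frac{449331}{73738} + \frac{286098}{-116278} = \frac{449331}{73738} + 286098 \left(- \frac{1}{116278}\right) = \frac{449331}{73738} - \frac{143049}{58139} = \frac{15575507847}{4287053582}$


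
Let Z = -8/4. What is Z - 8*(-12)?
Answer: 94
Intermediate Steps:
Z = -2 (Z = -8*1/4 = -2)
Z - 8*(-12) = -2 - 8*(-12) = -2 + 96 = 94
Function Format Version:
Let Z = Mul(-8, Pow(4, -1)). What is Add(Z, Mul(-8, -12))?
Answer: 94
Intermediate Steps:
Z = -2 (Z = Mul(-8, Rational(1, 4)) = -2)
Add(Z, Mul(-8, -12)) = Add(-2, Mul(-8, -12)) = Add(-2, 96) = 94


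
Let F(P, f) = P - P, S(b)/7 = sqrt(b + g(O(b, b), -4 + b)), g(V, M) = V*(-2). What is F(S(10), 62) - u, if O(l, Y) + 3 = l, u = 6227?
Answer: -6227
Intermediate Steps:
O(l, Y) = -3 + l
g(V, M) = -2*V
S(b) = 7*sqrt(6 - b) (S(b) = 7*sqrt(b - 2*(-3 + b)) = 7*sqrt(b + (6 - 2*b)) = 7*sqrt(6 - b))
F(P, f) = 0
F(S(10), 62) - u = 0 - 1*6227 = 0 - 6227 = -6227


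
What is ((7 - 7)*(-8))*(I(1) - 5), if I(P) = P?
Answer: 0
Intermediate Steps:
((7 - 7)*(-8))*(I(1) - 5) = ((7 - 7)*(-8))*(1 - 5) = (0*(-8))*(-4) = 0*(-4) = 0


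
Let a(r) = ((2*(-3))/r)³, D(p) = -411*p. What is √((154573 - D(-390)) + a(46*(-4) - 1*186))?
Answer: I*√6696611518130/34225 ≈ 75.611*I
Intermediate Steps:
a(r) = -216/r³ (a(r) = (-6/r)³ = -216/r³)
√((154573 - D(-390)) + a(46*(-4) - 1*186)) = √((154573 - (-411)*(-390)) - 216/(46*(-4) - 1*186)³) = √((154573 - 1*160290) - 216/(-184 - 186)³) = √((154573 - 160290) - 216/(-370)³) = √(-5717 - 216*(-1/50653000)) = √(-5717 + 27/6331625) = √(-36197900098/6331625) = I*√6696611518130/34225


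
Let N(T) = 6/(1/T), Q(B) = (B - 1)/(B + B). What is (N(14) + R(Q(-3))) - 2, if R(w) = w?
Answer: 248/3 ≈ 82.667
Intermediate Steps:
Q(B) = (-1 + B)/(2*B) (Q(B) = (-1 + B)/((2*B)) = (-1 + B)*(1/(2*B)) = (-1 + B)/(2*B))
N(T) = 6*T
(N(14) + R(Q(-3))) - 2 = (6*14 + (½)*(-1 - 3)/(-3)) - 2 = (84 + (½)*(-⅓)*(-4)) - 2 = (84 + ⅔) - 2 = 254/3 - 2 = 248/3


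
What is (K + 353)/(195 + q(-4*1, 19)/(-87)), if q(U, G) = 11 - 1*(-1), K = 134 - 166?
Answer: 9309/5651 ≈ 1.6473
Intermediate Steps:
K = -32
q(U, G) = 12 (q(U, G) = 11 + 1 = 12)
(K + 353)/(195 + q(-4*1, 19)/(-87)) = (-32 + 353)/(195 + 12/(-87)) = 321/(195 + 12*(-1/87)) = 321/(195 - 4/29) = 321/(5651/29) = 321*(29/5651) = 9309/5651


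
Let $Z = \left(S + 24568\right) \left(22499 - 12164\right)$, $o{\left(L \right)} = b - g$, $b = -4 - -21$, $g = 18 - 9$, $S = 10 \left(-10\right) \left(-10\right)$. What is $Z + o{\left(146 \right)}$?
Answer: $264245288$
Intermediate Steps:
$S = 1000$ ($S = \left(-100\right) \left(-10\right) = 1000$)
$g = 9$
$b = 17$ ($b = -4 + 21 = 17$)
$o{\left(L \right)} = 8$ ($o{\left(L \right)} = 17 - 9 = 8$)
$Z = 264245280$ ($Z = \left(1000 + 24568\right) \left(22499 - 12164\right) = 25568 \cdot 10335 = 264245280$)
$Z + o{\left(146 \right)} = 264245280 + 8 = 264245288$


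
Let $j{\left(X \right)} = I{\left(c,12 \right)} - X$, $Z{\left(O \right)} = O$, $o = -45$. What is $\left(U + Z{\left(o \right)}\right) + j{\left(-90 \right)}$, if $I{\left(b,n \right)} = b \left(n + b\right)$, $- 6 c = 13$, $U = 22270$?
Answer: $\frac{802573}{36} \approx 22294.0$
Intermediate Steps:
$c = - \frac{13}{6}$ ($c = \left(- \frac{1}{6}\right) 13 = - \frac{13}{6} \approx -2.1667$)
$I{\left(b,n \right)} = b \left(b + n\right)$
$j{\left(X \right)} = - \frac{767}{36} - X$ ($j{\left(X \right)} = - \frac{13 \left(- \frac{13}{6} + 12\right)}{6} - X = \left(- \frac{13}{6}\right) \frac{59}{6} - X = - \frac{767}{36} - X$)
$\left(U + Z{\left(o \right)}\right) + j{\left(-90 \right)} = \left(22270 - 45\right) - - \frac{2473}{36} = 22225 + \left(- \frac{767}{36} + 90\right) = 22225 + \frac{2473}{36} = \frac{802573}{36}$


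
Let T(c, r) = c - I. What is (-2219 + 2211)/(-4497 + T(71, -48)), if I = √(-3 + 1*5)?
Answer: 17704/9794737 - 4*√2/9794737 ≈ 0.0018069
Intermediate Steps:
I = √2 (I = √(-3 + 5) = √2 ≈ 1.4142)
T(c, r) = c - √2
(-2219 + 2211)/(-4497 + T(71, -48)) = (-2219 + 2211)/(-4497 + (71 - √2)) = -8/(-4426 - √2)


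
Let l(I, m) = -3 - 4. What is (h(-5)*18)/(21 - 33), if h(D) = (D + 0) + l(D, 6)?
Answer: 18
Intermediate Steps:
l(I, m) = -7
h(D) = -7 + D (h(D) = (D + 0) - 7 = D - 7 = -7 + D)
(h(-5)*18)/(21 - 33) = ((-7 - 5)*18)/(21 - 33) = -12*18/(-12) = -216*(-1/12) = 18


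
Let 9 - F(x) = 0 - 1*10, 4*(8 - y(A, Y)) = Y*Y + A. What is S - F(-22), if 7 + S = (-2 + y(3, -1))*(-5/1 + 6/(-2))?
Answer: -66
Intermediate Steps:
y(A, Y) = 8 - A/4 - Y²/4 (y(A, Y) = 8 - (Y*Y + A)/4 = 8 - (Y² + A)/4 = 8 - (A + Y²)/4 = 8 + (-A/4 - Y²/4) = 8 - A/4 - Y²/4)
F(x) = 19 (F(x) = 9 - (0 - 1*10) = 9 - (0 - 10) = 9 - 1*(-10) = 9 + 10 = 19)
S = -47 (S = -7 + (-2 + (8 - ¼*3 - ¼*(-1)²))*(-5/1 + 6/(-2)) = -7 + (-2 + (8 - ¾ - ¼*1))*(-5*1 + 6*(-½)) = -7 + (-2 + (8 - ¾ - ¼))*(-5 - 3) = -7 + (-2 + 7)*(-8) = -7 + 5*(-8) = -7 - 40 = -47)
S - F(-22) = -47 - 1*19 = -47 - 19 = -66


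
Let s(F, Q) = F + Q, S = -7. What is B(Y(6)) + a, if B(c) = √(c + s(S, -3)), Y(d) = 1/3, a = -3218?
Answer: -3218 + I*√87/3 ≈ -3218.0 + 3.1091*I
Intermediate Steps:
Y(d) = ⅓
B(c) = √(-10 + c) (B(c) = √(c + (-7 - 3)) = √(c - 10) = √(-10 + c))
B(Y(6)) + a = √(-10 + ⅓) - 3218 = √(-29/3) - 3218 = I*√87/3 - 3218 = -3218 + I*√87/3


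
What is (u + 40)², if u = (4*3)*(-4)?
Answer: 64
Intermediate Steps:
u = -48 (u = 12*(-4) = -48)
(u + 40)² = (-48 + 40)² = (-8)² = 64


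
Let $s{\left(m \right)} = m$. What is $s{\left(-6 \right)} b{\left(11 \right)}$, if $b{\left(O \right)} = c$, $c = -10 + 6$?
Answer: $24$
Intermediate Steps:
$c = -4$
$b{\left(O \right)} = -4$
$s{\left(-6 \right)} b{\left(11 \right)} = \left(-6\right) \left(-4\right) = 24$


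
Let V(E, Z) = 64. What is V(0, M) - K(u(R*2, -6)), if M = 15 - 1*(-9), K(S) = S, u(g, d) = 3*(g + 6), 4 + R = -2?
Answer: 82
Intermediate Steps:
R = -6 (R = -4 - 2 = -6)
u(g, d) = 18 + 3*g (u(g, d) = 3*(6 + g) = 18 + 3*g)
M = 24 (M = 15 + 9 = 24)
V(0, M) - K(u(R*2, -6)) = 64 - (18 + 3*(-6*2)) = 64 - (18 + 3*(-12)) = 64 - (18 - 36) = 64 - 1*(-18) = 64 + 18 = 82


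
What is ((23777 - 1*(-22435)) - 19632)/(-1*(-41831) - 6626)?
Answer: 1772/2347 ≈ 0.75501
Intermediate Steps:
((23777 - 1*(-22435)) - 19632)/(-1*(-41831) - 6626) = ((23777 + 22435) - 19632)/(41831 - 6626) = (46212 - 19632)/35205 = 26580*(1/35205) = 1772/2347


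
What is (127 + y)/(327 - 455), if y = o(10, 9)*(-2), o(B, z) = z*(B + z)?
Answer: 215/128 ≈ 1.6797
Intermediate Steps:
y = -342 (y = (9*(10 + 9))*(-2) = (9*19)*(-2) = 171*(-2) = -342)
(127 + y)/(327 - 455) = (127 - 342)/(327 - 455) = -215/(-128) = -215*(-1/128) = 215/128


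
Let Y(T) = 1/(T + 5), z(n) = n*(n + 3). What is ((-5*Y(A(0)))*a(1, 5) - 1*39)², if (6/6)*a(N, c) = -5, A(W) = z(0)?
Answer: 1156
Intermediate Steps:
z(n) = n*(3 + n)
A(W) = 0 (A(W) = 0*(3 + 0) = 0*3 = 0)
a(N, c) = -5
Y(T) = 1/(5 + T)
((-5*Y(A(0)))*a(1, 5) - 1*39)² = (-5/(5 + 0)*(-5) - 1*39)² = (-5/5*(-5) - 39)² = (-5*⅕*(-5) - 39)² = (-1*(-5) - 39)² = (5 - 39)² = (-34)² = 1156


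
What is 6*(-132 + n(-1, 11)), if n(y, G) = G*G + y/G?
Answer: -732/11 ≈ -66.545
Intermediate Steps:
n(y, G) = G**2 + y/G
6*(-132 + n(-1, 11)) = 6*(-132 + (-1 + 11**3)/11) = 6*(-132 + (-1 + 1331)/11) = 6*(-132 + (1/11)*1330) = 6*(-132 + 1330/11) = 6*(-122/11) = -732/11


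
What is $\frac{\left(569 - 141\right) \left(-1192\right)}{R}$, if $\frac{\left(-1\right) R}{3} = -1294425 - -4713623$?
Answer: $\frac{255088}{5128797} \approx 0.049736$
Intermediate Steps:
$R = -10257594$ ($R = - 3 \left(-1294425 - -4713623\right) = - 3 \left(-1294425 + 4713623\right) = \left(-3\right) 3419198 = -10257594$)
$\frac{\left(569 - 141\right) \left(-1192\right)}{R} = \frac{\left(569 - 141\right) \left(-1192\right)}{-10257594} = 428 \left(-1192\right) \left(- \frac{1}{10257594}\right) = \left(-510176\right) \left(- \frac{1}{10257594}\right) = \frac{255088}{5128797}$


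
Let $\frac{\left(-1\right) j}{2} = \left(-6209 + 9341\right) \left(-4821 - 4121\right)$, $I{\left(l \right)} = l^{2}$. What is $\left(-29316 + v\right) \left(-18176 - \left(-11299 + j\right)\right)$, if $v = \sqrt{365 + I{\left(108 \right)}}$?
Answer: $1642269567540 - 56019565 \sqrt{12029} \approx 1.6361 \cdot 10^{12}$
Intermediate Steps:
$v = \sqrt{12029}$ ($v = \sqrt{365 + 108^{2}} = \sqrt{365 + 11664} = \sqrt{12029} \approx 109.68$)
$j = 56012688$ ($j = - 2 \left(-6209 + 9341\right) \left(-4821 - 4121\right) = - 2 \cdot 3132 \left(-8942\right) = \left(-2\right) \left(-28006344\right) = 56012688$)
$\left(-29316 + v\right) \left(-18176 - \left(-11299 + j\right)\right) = \left(-29316 + \sqrt{12029}\right) \left(-18176 + \left(11299 - 56012688\right)\right) = \left(-29316 + \sqrt{12029}\right) \left(-18176 - 56001389\right) = \left(-29316 + \sqrt{12029}\right) \left(-56019565\right) = 1642269567540 - 56019565 \sqrt{12029}$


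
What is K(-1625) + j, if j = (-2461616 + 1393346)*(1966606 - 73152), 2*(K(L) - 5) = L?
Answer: -4045440210775/2 ≈ -2.0227e+12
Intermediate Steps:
K(L) = 5 + L/2
j = -2022720104580 (j = -1068270*1893454 = -2022720104580)
K(-1625) + j = (5 + (1/2)*(-1625)) - 2022720104580 = (5 - 1625/2) - 2022720104580 = -1615/2 - 2022720104580 = -4045440210775/2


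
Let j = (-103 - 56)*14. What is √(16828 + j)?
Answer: 7*√298 ≈ 120.84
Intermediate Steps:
j = -2226 (j = -159*14 = -2226)
√(16828 + j) = √(16828 - 2226) = √14602 = 7*√298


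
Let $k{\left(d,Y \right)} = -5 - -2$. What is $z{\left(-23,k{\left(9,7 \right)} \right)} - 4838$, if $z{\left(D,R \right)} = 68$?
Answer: $-4770$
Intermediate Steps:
$k{\left(d,Y \right)} = -3$ ($k{\left(d,Y \right)} = -5 + 2 = -3$)
$z{\left(-23,k{\left(9,7 \right)} \right)} - 4838 = 68 - 4838 = -4770$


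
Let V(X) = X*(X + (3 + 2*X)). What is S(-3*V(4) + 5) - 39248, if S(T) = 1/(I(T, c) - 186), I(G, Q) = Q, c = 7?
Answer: -7025393/179 ≈ -39248.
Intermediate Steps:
V(X) = X*(3 + 3*X)
S(T) = -1/179 (S(T) = 1/(7 - 186) = 1/(-179) = -1/179)
S(-3*V(4) + 5) - 39248 = -1/179 - 39248 = -7025393/179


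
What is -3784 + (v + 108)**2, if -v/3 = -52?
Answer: 65912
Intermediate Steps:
v = 156 (v = -3*(-52) = 156)
-3784 + (v + 108)**2 = -3784 + (156 + 108)**2 = -3784 + 264**2 = -3784 + 69696 = 65912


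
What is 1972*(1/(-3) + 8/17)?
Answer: 812/3 ≈ 270.67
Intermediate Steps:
1972*(1/(-3) + 8/17) = 1972*(1*(-1/3) + 8*(1/17)) = 1972*(-1/3 + 8/17) = 1972*(7/51) = 812/3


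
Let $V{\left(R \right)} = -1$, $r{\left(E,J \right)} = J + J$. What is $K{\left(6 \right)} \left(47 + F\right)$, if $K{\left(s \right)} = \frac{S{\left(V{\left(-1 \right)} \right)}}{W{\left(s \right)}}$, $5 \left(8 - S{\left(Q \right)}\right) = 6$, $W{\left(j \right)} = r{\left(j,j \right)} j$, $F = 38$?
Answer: $\frac{289}{36} \approx 8.0278$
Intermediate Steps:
$r{\left(E,J \right)} = 2 J$
$W{\left(j \right)} = 2 j^{2}$ ($W{\left(j \right)} = 2 j j = 2 j^{2}$)
$S{\left(Q \right)} = \frac{34}{5}$ ($S{\left(Q \right)} = 8 - \frac{6}{5} = \frac{34}{5}$)
$K{\left(s \right)} = \frac{17}{5 s^{2}}$ ($K{\left(s \right)} = \frac{34}{5 \cdot 2 s^{2}} = \frac{34 \frac{1}{2 s^{2}}}{5} = \frac{17}{5 s^{2}}$)
$K{\left(6 \right)} \left(47 + F\right) = \frac{17}{5 \cdot 36} \left(47 + 38\right) = \frac{17}{5} \cdot \frac{1}{36} \cdot 85 = \frac{17}{180} \cdot 85 = \frac{289}{36}$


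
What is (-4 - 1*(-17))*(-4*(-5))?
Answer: 260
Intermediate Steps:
(-4 - 1*(-17))*(-4*(-5)) = (-4 + 17)*20 = 13*20 = 260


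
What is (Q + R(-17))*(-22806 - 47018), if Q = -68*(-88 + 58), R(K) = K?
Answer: -141253952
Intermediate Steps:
Q = 2040 (Q = -68*(-30) = 2040)
(Q + R(-17))*(-22806 - 47018) = (2040 - 17)*(-22806 - 47018) = 2023*(-69824) = -141253952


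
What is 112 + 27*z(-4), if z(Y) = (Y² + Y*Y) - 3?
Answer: 895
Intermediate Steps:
z(Y) = -3 + 2*Y² (z(Y) = (Y² + Y²) - 3 = 2*Y² - 3 = -3 + 2*Y²)
112 + 27*z(-4) = 112 + 27*(-3 + 2*(-4)²) = 112 + 27*(-3 + 2*16) = 112 + 27*(-3 + 32) = 112 + 27*29 = 112 + 783 = 895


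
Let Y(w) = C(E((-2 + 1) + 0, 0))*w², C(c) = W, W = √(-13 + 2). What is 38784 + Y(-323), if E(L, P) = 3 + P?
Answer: 38784 + 104329*I*√11 ≈ 38784.0 + 3.4602e+5*I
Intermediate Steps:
W = I*√11 (W = √(-11) = I*√11 ≈ 3.3166*I)
C(c) = I*√11
Y(w) = I*√11*w² (Y(w) = (I*√11)*w² = I*√11*w²)
38784 + Y(-323) = 38784 + I*√11*(-323)² = 38784 + I*√11*104329 = 38784 + 104329*I*√11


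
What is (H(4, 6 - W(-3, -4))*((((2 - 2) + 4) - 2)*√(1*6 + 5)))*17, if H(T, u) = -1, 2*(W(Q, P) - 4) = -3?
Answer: -34*√11 ≈ -112.77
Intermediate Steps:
W(Q, P) = 5/2 (W(Q, P) = 4 + (½)*(-3) = 4 - 3/2 = 5/2)
(H(4, 6 - W(-3, -4))*((((2 - 2) + 4) - 2)*√(1*6 + 5)))*17 = -(((2 - 2) + 4) - 2)*√(1*6 + 5)*17 = -((0 + 4) - 2)*√(6 + 5)*17 = -(4 - 2)*√11*17 = -2*√11*17 = -34*√11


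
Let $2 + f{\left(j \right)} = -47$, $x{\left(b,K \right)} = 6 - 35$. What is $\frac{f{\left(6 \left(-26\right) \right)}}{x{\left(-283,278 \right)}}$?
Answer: $\frac{49}{29} \approx 1.6897$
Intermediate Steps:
$x{\left(b,K \right)} = -29$ ($x{\left(b,K \right)} = 6 - 35 = -29$)
$f{\left(j \right)} = -49$ ($f{\left(j \right)} = -2 - 47 = -49$)
$\frac{f{\left(6 \left(-26\right) \right)}}{x{\left(-283,278 \right)}} = - \frac{49}{-29} = \left(-49\right) \left(- \frac{1}{29}\right) = \frac{49}{29}$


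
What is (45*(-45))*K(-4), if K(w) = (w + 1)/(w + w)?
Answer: -6075/8 ≈ -759.38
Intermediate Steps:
K(w) = (1 + w)/(2*w) (K(w) = (1 + w)/((2*w)) = (1 + w)*(1/(2*w)) = (1 + w)/(2*w))
(45*(-45))*K(-4) = (45*(-45))*((½)*(1 - 4)/(-4)) = -2025*(-1)*(-3)/(2*4) = -2025*3/8 = -6075/8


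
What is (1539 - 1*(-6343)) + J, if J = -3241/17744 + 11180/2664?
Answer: 46596501251/5908752 ≈ 7886.0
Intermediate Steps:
J = 23717987/5908752 (J = -3241*1/17744 + 11180*(1/2664) = -3241/17744 + 2795/666 = 23717987/5908752 ≈ 4.0140)
(1539 - 1*(-6343)) + J = (1539 - 1*(-6343)) + 23717987/5908752 = (1539 + 6343) + 23717987/5908752 = 7882 + 23717987/5908752 = 46596501251/5908752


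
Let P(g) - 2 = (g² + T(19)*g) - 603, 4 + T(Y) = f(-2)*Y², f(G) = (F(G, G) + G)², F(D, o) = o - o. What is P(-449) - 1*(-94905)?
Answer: -350655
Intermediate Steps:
F(D, o) = 0
f(G) = G² (f(G) = (0 + G)² = G²)
T(Y) = -4 + 4*Y² (T(Y) = -4 + (-2)²*Y² = -4 + 4*Y²)
P(g) = -601 + g² + 1440*g (P(g) = 2 + ((g² + (-4 + 4*19²)*g) - 603) = 2 + ((g² + (-4 + 4*361)*g) - 603) = 2 + ((g² + (-4 + 1444)*g) - 603) = 2 + ((g² + 1440*g) - 603) = 2 + (-603 + g² + 1440*g) = -601 + g² + 1440*g)
P(-449) - 1*(-94905) = (-601 + (-449)² + 1440*(-449)) - 1*(-94905) = (-601 + 201601 - 646560) + 94905 = -445560 + 94905 = -350655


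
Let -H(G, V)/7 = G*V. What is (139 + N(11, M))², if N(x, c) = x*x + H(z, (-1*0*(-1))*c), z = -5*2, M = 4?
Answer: 67600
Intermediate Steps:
z = -10
H(G, V) = -7*G*V
N(x, c) = x² (N(x, c) = x*x - 7*(-10)*(-1*0*(-1))*c = x² - 7*(-10)*(0*(-1))*c = x² - 7*(-10)*0*c = x² - 7*(-10)*0 = x² + 0 = x²)
(139 + N(11, M))² = (139 + 11²)² = (139 + 121)² = 260² = 67600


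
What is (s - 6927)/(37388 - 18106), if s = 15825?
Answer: 4449/9641 ≈ 0.46147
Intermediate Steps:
(s - 6927)/(37388 - 18106) = (15825 - 6927)/(37388 - 18106) = 8898/19282 = 8898*(1/19282) = 4449/9641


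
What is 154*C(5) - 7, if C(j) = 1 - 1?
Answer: -7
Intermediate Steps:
C(j) = 0
154*C(5) - 7 = 154*0 - 7 = 0 - 7 = -7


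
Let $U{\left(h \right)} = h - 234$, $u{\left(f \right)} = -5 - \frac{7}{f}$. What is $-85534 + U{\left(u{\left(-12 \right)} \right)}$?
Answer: $- \frac{1029269}{12} \approx -85772.0$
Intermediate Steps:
$U{\left(h \right)} = -234 + h$
$-85534 + U{\left(u{\left(-12 \right)} \right)} = -85534 - \left(239 - \frac{7}{12}\right) = -85534 - \frac{2861}{12} = - \frac{1029269}{12}$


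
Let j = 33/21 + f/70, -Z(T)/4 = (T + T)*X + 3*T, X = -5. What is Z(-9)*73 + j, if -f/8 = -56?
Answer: -643581/35 ≈ -18388.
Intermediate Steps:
f = 448 (f = -8*(-56) = 448)
Z(T) = 28*T (Z(T) = -4*((T + T)*(-5) + 3*T) = -4*((2*T)*(-5) + 3*T) = -4*(-10*T + 3*T) = -(-28)*T = 28*T)
j = 279/35 (j = 33/21 + 448/70 = 33*(1/21) + 448*(1/70) = 11/7 + 32/5 = 279/35 ≈ 7.9714)
Z(-9)*73 + j = (28*(-9))*73 + 279/35 = -252*73 + 279/35 = -18396 + 279/35 = -643581/35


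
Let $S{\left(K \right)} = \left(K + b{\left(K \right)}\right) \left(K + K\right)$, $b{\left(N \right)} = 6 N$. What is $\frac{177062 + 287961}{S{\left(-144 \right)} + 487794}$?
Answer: $\frac{465023}{778098} \approx 0.59764$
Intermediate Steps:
$S{\left(K \right)} = 14 K^{2}$ ($S{\left(K \right)} = \left(K + 6 K\right) \left(K + K\right) = 7 K 2 K = 14 K^{2}$)
$\frac{177062 + 287961}{S{\left(-144 \right)} + 487794} = \frac{177062 + 287961}{14 \left(-144\right)^{2} + 487794} = \frac{465023}{14 \cdot 20736 + 487794} = \frac{465023}{290304 + 487794} = \frac{465023}{778098}$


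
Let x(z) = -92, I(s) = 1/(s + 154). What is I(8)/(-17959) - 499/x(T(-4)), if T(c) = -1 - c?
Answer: 725884775/133830468 ≈ 5.4239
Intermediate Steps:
I(s) = 1/(154 + s)
I(8)/(-17959) - 499/x(T(-4)) = 1/((154 + 8)*(-17959)) - 499/(-92) = -1/17959/162 - 499*(-1/92) = (1/162)*(-1/17959) + 499/92 = -1/2909358 + 499/92 = 725884775/133830468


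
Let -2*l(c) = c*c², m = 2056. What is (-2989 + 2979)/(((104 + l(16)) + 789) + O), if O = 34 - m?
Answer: 10/3177 ≈ 0.0031476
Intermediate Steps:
l(c) = -c³/2 (l(c) = -c*c²/2 = -c³/2)
O = -2022 (O = 34 - 1*2056 = 34 - 2056 = -2022)
(-2989 + 2979)/(((104 + l(16)) + 789) + O) = (-2989 + 2979)/(((104 - ½*16³) + 789) - 2022) = -10/(((104 - ½*4096) + 789) - 2022) = -10/(((104 - 2048) + 789) - 2022) = -10/((-1944 + 789) - 2022) = -10/(-1155 - 2022) = -10/(-3177) = -10*(-1/3177) = 10/3177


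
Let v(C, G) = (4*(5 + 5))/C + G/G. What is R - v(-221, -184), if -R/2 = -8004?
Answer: 3537587/221 ≈ 16007.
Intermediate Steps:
v(C, G) = 1 + 40/C (v(C, G) = (4*10)/C + 1 = 40/C + 1 = 1 + 40/C)
R = 16008 (R = -2*(-8004) = 16008)
R - v(-221, -184) = 16008 - (40 - 221)/(-221) = 16008 - (-1)*(-181)/221 = 16008 - 1*181/221 = 16008 - 181/221 = 3537587/221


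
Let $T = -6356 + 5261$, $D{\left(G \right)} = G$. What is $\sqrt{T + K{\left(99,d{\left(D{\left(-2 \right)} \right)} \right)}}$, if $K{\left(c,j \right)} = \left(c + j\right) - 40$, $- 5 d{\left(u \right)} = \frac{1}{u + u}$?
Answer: $\frac{i \sqrt{103595}}{10} \approx 32.186 i$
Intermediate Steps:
$d{\left(u \right)} = - \frac{1}{10 u}$ ($d{\left(u \right)} = - \frac{1}{5 \left(u + u\right)} = - \frac{1}{5 \cdot 2 u} = - \frac{\frac{1}{2} \frac{1}{u}}{5} = - \frac{1}{10 u}$)
$K{\left(c,j \right)} = -40 + c + j$
$T = -1095$
$\sqrt{T + K{\left(99,d{\left(D{\left(-2 \right)} \right)} \right)}} = \sqrt{-1095 - \left(-59 - \frac{1}{20}\right)} = \sqrt{-1095 - - \frac{1181}{20}} = \sqrt{-1095 + \left(-40 + 99 + \frac{1}{20}\right)} = \sqrt{-1095 + \frac{1181}{20}} = \sqrt{- \frac{20719}{20}} = \frac{i \sqrt{103595}}{10}$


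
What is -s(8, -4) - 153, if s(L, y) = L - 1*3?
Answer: -158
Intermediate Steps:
s(L, y) = -3 + L (s(L, y) = L - 3 = -3 + L)
-s(8, -4) - 153 = -(-3 + 8) - 153 = -1*5 - 153 = -5 - 153 = -158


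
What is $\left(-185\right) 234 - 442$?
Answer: $-43732$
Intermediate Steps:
$\left(-185\right) 234 - 442 = -43290 - 442 = -43732$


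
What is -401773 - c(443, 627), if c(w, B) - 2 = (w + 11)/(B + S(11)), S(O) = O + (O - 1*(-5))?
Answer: -131380652/327 ≈ -4.0178e+5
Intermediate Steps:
S(O) = 5 + 2*O (S(O) = O + (O + 5) = O + (5 + O) = 5 + 2*O)
c(w, B) = 2 + (11 + w)/(27 + B) (c(w, B) = 2 + (w + 11)/(B + (5 + 2*11)) = 2 + (11 + w)/(B + (5 + 22)) = 2 + (11 + w)/(B + 27) = 2 + (11 + w)/(27 + B))
-401773 - c(443, 627) = -401773 - (65 + 443 + 2*627)/(27 + 627) = -401773 - (65 + 443 + 1254)/654 = -401773 - 1762/654 = -401773 - 1*881/327 = -401773 - 881/327 = -131380652/327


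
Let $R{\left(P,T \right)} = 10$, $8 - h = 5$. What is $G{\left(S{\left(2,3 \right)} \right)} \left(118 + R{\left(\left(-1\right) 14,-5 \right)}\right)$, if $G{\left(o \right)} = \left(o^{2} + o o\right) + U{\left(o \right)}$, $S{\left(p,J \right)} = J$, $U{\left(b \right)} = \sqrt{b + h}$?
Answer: $2304 + 128 \sqrt{6} \approx 2617.5$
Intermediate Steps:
$h = 3$ ($h = 8 - 5 = 3$)
$U{\left(b \right)} = \sqrt{3 + b}$ ($U{\left(b \right)} = \sqrt{b + 3} = \sqrt{3 + b}$)
$G{\left(o \right)} = \sqrt{3 + o} + 2 o^{2}$ ($G{\left(o \right)} = \left(o^{2} + o o\right) + \sqrt{3 + o} = \left(o^{2} + o^{2}\right) + \sqrt{3 + o} = 2 o^{2} + \sqrt{3 + o} = \sqrt{3 + o} + 2 o^{2}$)
$G{\left(S{\left(2,3 \right)} \right)} \left(118 + R{\left(\left(-1\right) 14,-5 \right)}\right) = \left(\sqrt{3 + 3} + 2 \cdot 3^{2}\right) \left(118 + 10\right) = \left(\sqrt{6} + 2 \cdot 9\right) 128 = \left(\sqrt{6} + 18\right) 128 = \left(18 + \sqrt{6}\right) 128 = 2304 + 128 \sqrt{6}$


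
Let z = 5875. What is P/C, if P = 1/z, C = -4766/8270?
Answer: -827/2800025 ≈ -0.00029535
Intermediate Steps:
C = -2383/4135 (C = -4766*1/8270 = -2383/4135 ≈ -0.57630)
P = 1/5875 ≈ 0.00017021
P/C = 1/(5875*(-2383/4135)) = (1/5875)*(-4135/2383) = -827/2800025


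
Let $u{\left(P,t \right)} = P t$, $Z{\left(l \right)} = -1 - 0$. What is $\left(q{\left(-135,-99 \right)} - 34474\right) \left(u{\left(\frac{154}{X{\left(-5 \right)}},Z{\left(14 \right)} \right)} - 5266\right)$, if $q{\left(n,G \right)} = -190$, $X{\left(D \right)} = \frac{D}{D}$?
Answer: $187878880$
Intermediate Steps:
$X{\left(D \right)} = 1$
$Z{\left(l \right)} = -1$ ($Z{\left(l \right)} = -1 + 0 = -1$)
$\left(q{\left(-135,-99 \right)} - 34474\right) \left(u{\left(\frac{154}{X{\left(-5 \right)}},Z{\left(14 \right)} \right)} - 5266\right) = \left(-190 - 34474\right) \left(\frac{154}{1} \left(-1\right) - 5266\right) = - 34664 \left(154 \cdot 1 \left(-1\right) - 5266\right) = - 34664 \left(154 \left(-1\right) - 5266\right) = - 34664 \left(-154 - 5266\right) = \left(-34664\right) \left(-5420\right) = 187878880$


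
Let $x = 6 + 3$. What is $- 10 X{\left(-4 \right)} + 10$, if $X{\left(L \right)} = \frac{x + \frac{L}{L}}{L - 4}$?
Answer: $\frac{45}{2} \approx 22.5$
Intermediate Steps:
$x = 9$
$X{\left(L \right)} = \frac{10}{-4 + L}$ ($X{\left(L \right)} = \frac{9 + \frac{L}{L}}{L - 4} = \frac{9 + 1}{-4 + L} = \frac{10}{-4 + L}$)
$- 10 X{\left(-4 \right)} + 10 = - 10 \frac{10}{-4 - 4} + 10 = - 10 \frac{10}{-8} + 10 = - 10 \cdot 10 \left(- \frac{1}{8}\right) + 10 = \left(-10\right) \left(- \frac{5}{4}\right) + 10 = \frac{25}{2} + 10 = \frac{45}{2}$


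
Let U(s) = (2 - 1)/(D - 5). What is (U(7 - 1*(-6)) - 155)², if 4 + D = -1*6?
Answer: 5410276/225 ≈ 24046.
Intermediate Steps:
D = -10 (D = -4 - 1*6 = -4 - 6 = -10)
U(s) = -1/15 (U(s) = (2 - 1)/(-10 - 5) = 1/(-15) = 1*(-1/15) = -1/15)
(U(7 - 1*(-6)) - 155)² = (-1/15 - 155)² = (-2326/15)² = 5410276/225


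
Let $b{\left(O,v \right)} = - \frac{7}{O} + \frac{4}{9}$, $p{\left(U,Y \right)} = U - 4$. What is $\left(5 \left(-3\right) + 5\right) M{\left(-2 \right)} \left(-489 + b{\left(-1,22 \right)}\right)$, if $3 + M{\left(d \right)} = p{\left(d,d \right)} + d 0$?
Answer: $-43340$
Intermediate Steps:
$p{\left(U,Y \right)} = -4 + U$
$M{\left(d \right)} = -7 + d$ ($M{\left(d \right)} = -3 + \left(\left(-4 + d\right) + d 0\right) = -3 + \left(\left(-4 + d\right) + 0\right) = -3 + \left(-4 + d\right) = -7 + d$)
$b{\left(O,v \right)} = \frac{4}{9} - \frac{7}{O}$ ($b{\left(O,v \right)} = - \frac{7}{O} + 4 \cdot \frac{1}{9} = - \frac{7}{O} + \frac{4}{9} = \frac{4}{9} - \frac{7}{O}$)
$\left(5 \left(-3\right) + 5\right) M{\left(-2 \right)} \left(-489 + b{\left(-1,22 \right)}\right) = \left(5 \left(-3\right) + 5\right) \left(-7 - 2\right) \left(-489 - \left(- \frac{4}{9} + \frac{7}{-1}\right)\right) = \left(-15 + 5\right) \left(-9\right) \left(-489 + \left(\frac{4}{9} - -7\right)\right) = \left(-10\right) \left(-9\right) \left(-489 + \left(\frac{4}{9} + 7\right)\right) = 90 \left(-489 + \frac{67}{9}\right) = 90 \left(- \frac{4334}{9}\right) = -43340$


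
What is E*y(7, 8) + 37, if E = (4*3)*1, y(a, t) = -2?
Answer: 13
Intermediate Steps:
E = 12 (E = 12*1 = 12)
E*y(7, 8) + 37 = 12*(-2) + 37 = -24 + 37 = 13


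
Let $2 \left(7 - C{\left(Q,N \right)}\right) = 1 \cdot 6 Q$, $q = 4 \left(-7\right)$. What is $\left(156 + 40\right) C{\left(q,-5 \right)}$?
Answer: $17836$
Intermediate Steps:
$q = -28$
$C{\left(Q,N \right)} = 7 - 3 Q$ ($C{\left(Q,N \right)} = 7 - \frac{1 \cdot 6 Q}{2} = 7 - \frac{6 Q}{2} = 7 - 3 Q$)
$\left(156 + 40\right) C{\left(q,-5 \right)} = \left(156 + 40\right) \left(7 - -84\right) = 196 \left(7 + 84\right) = 196 \cdot 91 = 17836$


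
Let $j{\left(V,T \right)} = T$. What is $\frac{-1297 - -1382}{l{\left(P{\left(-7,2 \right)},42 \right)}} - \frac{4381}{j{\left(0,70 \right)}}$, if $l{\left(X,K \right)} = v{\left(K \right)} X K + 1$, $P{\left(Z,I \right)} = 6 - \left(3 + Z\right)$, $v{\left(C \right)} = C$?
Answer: $- \frac{77279271}{1234870} \approx -62.581$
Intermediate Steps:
$P{\left(Z,I \right)} = 3 - Z$ ($P{\left(Z,I \right)} = 6 - \left(3 + Z\right) = 3 - Z$)
$l{\left(X,K \right)} = 1 + X K^{2}$ ($l{\left(X,K \right)} = K X K + 1 = X K^{2} + 1 = 1 + X K^{2}$)
$\frac{-1297 - -1382}{l{\left(P{\left(-7,2 \right)},42 \right)}} - \frac{4381}{j{\left(0,70 \right)}} = \frac{-1297 - -1382}{1 + \left(3 - -7\right) 42^{2}} - \frac{4381}{70} = \frac{-1297 + 1382}{1 + \left(3 + 7\right) 1764} - \frac{4381}{70} = \frac{85}{1 + 10 \cdot 1764} - \frac{4381}{70} = \frac{85}{1 + 17640} - \frac{4381}{70} = \frac{85}{17641} - \frac{4381}{70} = - \frac{77279271}{1234870}$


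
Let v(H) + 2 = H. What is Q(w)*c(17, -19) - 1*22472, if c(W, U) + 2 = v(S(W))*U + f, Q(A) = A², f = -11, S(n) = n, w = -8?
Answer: -41544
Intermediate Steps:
v(H) = -2 + H
c(W, U) = -13 + U*(-2 + W) (c(W, U) = -2 + ((-2 + W)*U - 11) = -2 + (U*(-2 + W) - 11) = -2 + (-11 + U*(-2 + W)) = -13 + U*(-2 + W))
Q(w)*c(17, -19) - 1*22472 = (-8)²*(-13 - 19*(-2 + 17)) - 1*22472 = 64*(-13 - 19*15) - 22472 = 64*(-13 - 285) - 22472 = 64*(-298) - 22472 = -19072 - 22472 = -41544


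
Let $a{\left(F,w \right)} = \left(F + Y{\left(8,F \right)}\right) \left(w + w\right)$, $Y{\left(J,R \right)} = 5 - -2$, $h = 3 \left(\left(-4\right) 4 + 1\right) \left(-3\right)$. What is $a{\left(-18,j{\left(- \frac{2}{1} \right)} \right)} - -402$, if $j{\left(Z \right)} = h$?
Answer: $-2568$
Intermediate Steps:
$h = 135$ ($h = 3 \left(-16 + 1\right) \left(-3\right) = 3 \left(-15\right) \left(-3\right) = \left(-45\right) \left(-3\right) = 135$)
$Y{\left(J,R \right)} = 7$ ($Y{\left(J,R \right)} = 5 + 2 = 7$)
$j{\left(Z \right)} = 135$
$a{\left(F,w \right)} = 2 w \left(7 + F\right)$ ($a{\left(F,w \right)} = \left(F + 7\right) \left(w + w\right) = \left(7 + F\right) 2 w = 2 w \left(7 + F\right)$)
$a{\left(-18,j{\left(- \frac{2}{1} \right)} \right)} - -402 = 2 \cdot 135 \left(7 - 18\right) - -402 = 2 \cdot 135 \left(-11\right) + 402 = -2970 + 402 = -2568$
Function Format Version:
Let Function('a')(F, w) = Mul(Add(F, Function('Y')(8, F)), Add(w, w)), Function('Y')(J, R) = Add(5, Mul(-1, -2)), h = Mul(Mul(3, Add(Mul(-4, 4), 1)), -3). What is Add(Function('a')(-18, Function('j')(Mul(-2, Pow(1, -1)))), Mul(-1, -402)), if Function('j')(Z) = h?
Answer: -2568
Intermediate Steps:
h = 135 (h = Mul(Mul(3, Add(-16, 1)), -3) = Mul(Mul(3, -15), -3) = Mul(-45, -3) = 135)
Function('Y')(J, R) = 7 (Function('Y')(J, R) = Add(5, 2) = 7)
Function('j')(Z) = 135
Function('a')(F, w) = Mul(2, w, Add(7, F)) (Function('a')(F, w) = Mul(Add(F, 7), Add(w, w)) = Mul(Add(7, F), Mul(2, w)) = Mul(2, w, Add(7, F)))
Add(Function('a')(-18, Function('j')(Mul(-2, Pow(1, -1)))), Mul(-1, -402)) = Add(Mul(2, 135, Add(7, -18)), Mul(-1, -402)) = Add(Mul(2, 135, -11), 402) = Add(-2970, 402) = -2568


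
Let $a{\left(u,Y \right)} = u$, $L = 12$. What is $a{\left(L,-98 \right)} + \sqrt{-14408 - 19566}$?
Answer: $12 + i \sqrt{33974} \approx 12.0 + 184.32 i$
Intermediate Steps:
$a{\left(L,-98 \right)} + \sqrt{-14408 - 19566} = 12 + \sqrt{-14408 - 19566} = 12 + \sqrt{-33974} = 12 + i \sqrt{33974}$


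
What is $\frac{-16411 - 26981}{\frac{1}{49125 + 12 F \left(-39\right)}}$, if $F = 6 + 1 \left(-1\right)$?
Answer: $-2030094720$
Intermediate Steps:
$F = 5$ ($F = 6 - 1 = 5$)
$\frac{-16411 - 26981}{\frac{1}{49125 + 12 F \left(-39\right)}} = \frac{-16411 - 26981}{\frac{1}{49125 + 12 \cdot 5 \left(-39\right)}} = \frac{-16411 - 26981}{\frac{1}{49125 + 60 \left(-39\right)}} = - \frac{43392}{\frac{1}{49125 - 2340}} = - \frac{43392}{\frac{1}{46785}} = - 43392 \frac{1}{\frac{1}{46785}} = \left(-43392\right) 46785 = -2030094720$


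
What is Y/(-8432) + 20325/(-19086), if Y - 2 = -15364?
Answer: 10151561/13411096 ≈ 0.75695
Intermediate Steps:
Y = -15362 (Y = 2 - 15364 = -15362)
Y/(-8432) + 20325/(-19086) = -15362/(-8432) + 20325/(-19086) = -15362*(-1/8432) + 20325*(-1/19086) = 7681/4216 - 6775/6362 = 10151561/13411096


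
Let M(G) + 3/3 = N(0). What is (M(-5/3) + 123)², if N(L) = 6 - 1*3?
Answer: 15625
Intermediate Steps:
N(L) = 3 (N(L) = 6 - 3 = 3)
M(G) = 2 (M(G) = -1 + 3 = 2)
(M(-5/3) + 123)² = (2 + 123)² = 125² = 15625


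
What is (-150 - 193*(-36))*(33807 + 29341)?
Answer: 429280104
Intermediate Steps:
(-150 - 193*(-36))*(33807 + 29341) = (-150 + 6948)*63148 = 6798*63148 = 429280104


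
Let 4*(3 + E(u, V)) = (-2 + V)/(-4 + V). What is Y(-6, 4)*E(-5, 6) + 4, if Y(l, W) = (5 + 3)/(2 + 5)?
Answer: 8/7 ≈ 1.1429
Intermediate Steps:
Y(l, W) = 8/7
E(u, V) = -3 + (-2 + V)/(4*(-4 + V)) (E(u, V) = -3 + ((-2 + V)/(-4 + V))/4 = -3 + (-2 + V)/(4*(-4 + V)))
Y(-6, 4)*E(-5, 6) + 4 = 8*((46 - 11*6)/(4*(-4 + 6)))/7 + 4 = 8*((¼)*(46 - 66)/2)/7 + 4 = 8*((¼)*(½)*(-20))/7 + 4 = (8/7)*(-5/2) + 4 = -20/7 + 4 = 8/7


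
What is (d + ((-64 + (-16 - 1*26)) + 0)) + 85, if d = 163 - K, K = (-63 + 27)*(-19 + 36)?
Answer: 754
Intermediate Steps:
K = -612 (K = -36*17 = -612)
d = 775 (d = 163 - 1*(-612) = 163 + 612 = 775)
(d + ((-64 + (-16 - 1*26)) + 0)) + 85 = (775 + ((-64 + (-16 - 1*26)) + 0)) + 85 = (775 + ((-64 + (-16 - 26)) + 0)) + 85 = (775 + ((-64 - 42) + 0)) + 85 = (775 + (-106 + 0)) + 85 = (775 - 106) + 85 = 669 + 85 = 754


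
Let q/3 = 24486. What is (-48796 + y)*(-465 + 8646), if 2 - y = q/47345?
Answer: -18899953899228/47345 ≈ -3.9920e+8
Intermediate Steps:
q = 73458 (q = 3*24486 = 73458)
y = 21232/47345 (y = 2 - 73458/47345 = 21232/47345 ≈ 0.44845)
(-48796 + y)*(-465 + 8646) = (-48796 + 21232/47345)*(-465 + 8646) = -2310225388/47345*8181 = -18899953899228/47345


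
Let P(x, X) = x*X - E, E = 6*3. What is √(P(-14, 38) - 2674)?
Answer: 2*I*√806 ≈ 56.78*I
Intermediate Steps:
E = 18
P(x, X) = -18 + X*x (P(x, X) = x*X - 1*18 = X*x - 18 = -18 + X*x)
√(P(-14, 38) - 2674) = √((-18 + 38*(-14)) - 2674) = √((-18 - 532) - 2674) = √(-550 - 2674) = √(-3224) = 2*I*√806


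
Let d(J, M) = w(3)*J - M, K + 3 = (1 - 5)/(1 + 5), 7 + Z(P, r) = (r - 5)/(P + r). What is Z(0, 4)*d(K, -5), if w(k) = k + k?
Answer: 493/4 ≈ 123.25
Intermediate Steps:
w(k) = 2*k
Z(P, r) = -7 + (-5 + r)/(P + r) (Z(P, r) = -7 + (r - 5)/(P + r) = -7 + (-5 + r)/(P + r))
K = -11/3 (K = -3 + (1 - 5)/(1 + 5) = -3 - 4/6 = -3 - 4*⅙ = -3 - ⅔ = -11/3 ≈ -3.6667)
d(J, M) = -M + 6*J (d(J, M) = (2*3)*J - M = 6*J - M = -M + 6*J)
Z(0, 4)*d(K, -5) = ((-5 - 7*0 - 6*4)/(0 + 4))*(-1*(-5) + 6*(-11/3)) = ((-5 + 0 - 24)/4)*(5 - 22) = ((¼)*(-29))*(-17) = -29/4*(-17) = 493/4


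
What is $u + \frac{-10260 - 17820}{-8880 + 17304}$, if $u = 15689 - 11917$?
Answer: $\frac{11306}{3} \approx 3768.7$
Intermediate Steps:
$u = 3772$ ($u = 15689 - 11917 = 3772$)
$u + \frac{-10260 - 17820}{-8880 + 17304} = 3772 + \frac{-10260 - 17820}{-8880 + 17304} = 3772 - \frac{28080}{8424} = 3772 - \frac{10}{3} = \frac{11306}{3}$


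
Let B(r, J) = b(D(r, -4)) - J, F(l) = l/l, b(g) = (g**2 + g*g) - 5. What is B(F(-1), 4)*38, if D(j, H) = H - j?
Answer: 1558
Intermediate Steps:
b(g) = -5 + 2*g**2 (b(g) = (g**2 + g**2) - 5 = 2*g**2 - 5 = -5 + 2*g**2)
F(l) = 1
B(r, J) = -5 - J + 2*(-4 - r)**2 (B(r, J) = (-5 + 2*(-4 - r)**2) - J = -5 - J + 2*(-4 - r)**2)
B(F(-1), 4)*38 = (-5 - 1*4 + 2*(4 + 1)**2)*38 = (-5 - 4 + 2*5**2)*38 = (-5 - 4 + 2*25)*38 = (-5 - 4 + 50)*38 = 41*38 = 1558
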